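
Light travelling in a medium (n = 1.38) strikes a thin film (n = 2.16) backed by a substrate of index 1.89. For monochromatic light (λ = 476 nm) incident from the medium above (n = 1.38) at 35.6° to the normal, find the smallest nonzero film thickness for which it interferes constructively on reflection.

At the upper boundary (n = 1.38 to n = 2.16) the reflected ray undergoes a half-wave phase shift.
Ray reflecting at the bottom interface goes from n = 2.16 toward n = 1.89: no phase shift.
The two reflections differ by half a wavelength.
For bright reflection here: 2 n t cos θ_r = (m + ½) λ.
Snell's law: 1.38 sin 35.6° = 2.16 sin θ_r → sin θ_r = 0.372, cos θ_r = 0.928.
Minimum at m = 0: t = λ / (4 n cos θ_r) = 476 / (4 × 2.16 × 0.928) = 59.3 nm.

59.3 nm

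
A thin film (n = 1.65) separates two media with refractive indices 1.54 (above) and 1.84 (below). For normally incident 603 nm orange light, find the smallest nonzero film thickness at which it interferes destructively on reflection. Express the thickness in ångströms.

914 Å

At the upper boundary (n = 1.54 to n = 1.65) the reflected ray undergoes a half-wave phase shift.
At the lower boundary (n = 1.65 to n = 1.84) the reflected ray undergoes a half-wave phase shift.
Zero or two π shifts → no net half-wave offset.
For weak reflection here: 2 n t = (m + ½) λ.
Minimum at m = 0: t = λ / (4 n) = 603 / (4 × 1.65) = 91.4 nm.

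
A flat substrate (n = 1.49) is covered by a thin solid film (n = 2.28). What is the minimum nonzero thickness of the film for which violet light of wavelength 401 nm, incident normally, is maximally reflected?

44.0 nm

At the upper boundary (n = 1.0 to n = 2.28) the reflected ray undergoes a half-wave phase shift.
Ray reflecting at the bottom interface goes from n = 2.28 toward n = 1.49: no phase shift.
Net: one phase inversion between the two reflected rays.
So the condition for constructive reflection is 2 n t = (m + ½) λ.
Minimum at m = 0: t = λ / (4 n) = 401 / (4 × 2.28) = 44.0 nm.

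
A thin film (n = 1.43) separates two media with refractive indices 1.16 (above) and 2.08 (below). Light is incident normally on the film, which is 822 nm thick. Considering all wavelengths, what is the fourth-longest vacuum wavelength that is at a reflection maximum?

588 nm

Ray reflecting at the top interface goes from n = 1.16 toward n = 1.43: a half-wave phase shift.
At the lower boundary (n = 1.43 to n = 2.08) the reflected ray undergoes a half-wave phase shift.
Net: no relative phase inversion (both shifts match).
For bright reflection here: 2 n t = m λ.
λ = 2 n t / m. The fourth-longest wavelength is m = 4: λ = 2 × 1.43 × 822 / 4.00 = 588 nm.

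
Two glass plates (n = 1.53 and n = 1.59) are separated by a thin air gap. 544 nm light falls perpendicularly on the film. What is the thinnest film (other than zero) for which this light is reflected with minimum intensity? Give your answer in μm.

At the upper boundary (n = 1.53 to n = 1.0) the reflected ray undergoes no phase shift.
Ray reflecting at the bottom interface goes from n = 1.0 toward n = 1.59: a half-wave phase shift.
Exactly one π shift → a net half-wave offset.
So the condition for destructive reflection is 2 n t = m λ.
Minimum nonzero at m = 1: t = λ / (2 n) = 544 / (2 × 1.0) = 272 nm.

0.272 μm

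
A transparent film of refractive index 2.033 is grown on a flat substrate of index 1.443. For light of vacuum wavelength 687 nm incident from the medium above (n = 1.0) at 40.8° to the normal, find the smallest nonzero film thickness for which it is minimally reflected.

Top surface (1.0 → 2.033): reflection off a higher-index medium gives a half-wave phase shift.
Bottom surface (2.033 → 1.443): reflection off a lower-index medium gives no phase shift.
Exactly one π shift → a net half-wave offset.
So the condition for destructive reflection is 2 n t cos θ_r = m λ.
Snell's law: 1.0 sin 40.8° = 2.033 sin θ_r → sin θ_r = 0.321, cos θ_r = 0.947.
Minimum nonzero at m = 1: t = λ / (2 n cos θ_r) = 687 / (2 × 2.033 × 0.947) = 178 nm.

178 nm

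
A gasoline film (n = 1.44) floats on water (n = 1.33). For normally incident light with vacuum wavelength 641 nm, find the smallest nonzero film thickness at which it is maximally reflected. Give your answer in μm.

0.111 μm

At the upper boundary (n = 1.0 to n = 1.44) the reflected ray undergoes a half-wave phase shift.
Bottom surface (1.44 → 1.33): reflection off a lower-index medium gives no phase shift.
The two reflections differ by half a wavelength.
For strong reflection here: 2 n t = (m + ½) λ.
Minimum at m = 0: t = λ / (4 n) = 641 / (4 × 1.44) = 111 nm.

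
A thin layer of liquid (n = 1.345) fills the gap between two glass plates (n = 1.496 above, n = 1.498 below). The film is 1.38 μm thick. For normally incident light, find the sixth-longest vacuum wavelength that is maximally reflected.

675 nm

Top surface (1.496 → 1.345): reflection off a lower-index medium gives no phase shift.
At the lower boundary (n = 1.345 to n = 1.498) the reflected ray undergoes a half-wave phase shift.
Exactly one π shift → a net half-wave offset.
So the condition for constructive reflection is 2 n t = (m + ½) λ.
λ = 2 n t / (m + ½). The sixth-longest wavelength is m = 5: λ = 2 × 1.345 × 1380 / 5.50 = 675 nm.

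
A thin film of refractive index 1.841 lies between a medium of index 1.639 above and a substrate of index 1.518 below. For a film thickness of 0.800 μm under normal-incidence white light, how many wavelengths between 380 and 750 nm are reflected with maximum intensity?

Top surface (1.639 → 1.841): reflection off a higher-index medium gives a half-wave phase shift.
Bottom surface (1.841 → 1.518): reflection off a lower-index medium gives no phase shift.
The two reflections differ by half a wavelength.
So the condition for constructive reflection is 2 n t = (m + ½) λ.
λ = 2 n t / (m + ½) = 2946 / (m + ½) nm.
m=3: 842 nm (IR); m=4: 655 nm (visible); m=5: 536 nm (visible); m=6: 453 nm (visible); m=7: 393 nm (visible); m=8: 347 nm (UV).

4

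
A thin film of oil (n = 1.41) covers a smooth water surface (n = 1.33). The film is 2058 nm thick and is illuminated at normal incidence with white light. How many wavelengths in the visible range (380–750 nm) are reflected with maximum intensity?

7

At the upper boundary (n = 1.0 to n = 1.41) the reflected ray undergoes a half-wave phase shift.
Ray reflecting at the bottom interface goes from n = 1.41 toward n = 1.33: no phase shift.
The two reflections differ by half a wavelength.
With one net inversion, constructive interference in reflection requires 2 n t = (m + ½) λ.
λ = 2 n t / (m + ½) = 5804 / (m + ½) nm.
m=7: 774 nm (IR); m=8: 683 nm (visible); m=9: 611 nm (visible); m=10: 553 nm (visible); m=11: 505 nm (visible); m=12: 464 nm (visible); m=13: 430 nm (visible); m=14: 400 nm (visible); m=15: 374 nm (UV).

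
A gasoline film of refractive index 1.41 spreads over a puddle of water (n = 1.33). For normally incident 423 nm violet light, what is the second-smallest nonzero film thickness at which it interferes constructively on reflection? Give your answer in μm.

At the upper boundary (n = 1.0 to n = 1.41) the reflected ray undergoes a half-wave phase shift.
At the lower boundary (n = 1.41 to n = 1.33) the reflected ray undergoes no phase shift.
Net: one phase inversion between the two reflected rays.
So the condition for constructive reflection is 2 n t = (m + ½) λ.
The second-smallest nonzero thickness corresponds to m = 1: t = (m + ½) λ / (2 n) = 1.50 × 423 / (2 × 1.41) = 225 nm.

0.225 μm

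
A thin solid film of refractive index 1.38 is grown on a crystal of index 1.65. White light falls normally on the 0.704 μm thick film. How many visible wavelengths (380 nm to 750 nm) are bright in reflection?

At the upper boundary (n = 1.0 to n = 1.38) the reflected ray undergoes a half-wave phase shift.
Ray reflecting at the bottom interface goes from n = 1.38 toward n = 1.65: a half-wave phase shift.
Zero or two π shifts → no net half-wave offset.
So the condition for constructive reflection is 2 n t = m λ.
λ = 2 n t / m = 1943 / m nm.
m=2: 972 nm (IR); m=3: 648 nm (visible); m=4: 486 nm (visible); m=5: 389 nm (visible); m=6: 324 nm (UV).

3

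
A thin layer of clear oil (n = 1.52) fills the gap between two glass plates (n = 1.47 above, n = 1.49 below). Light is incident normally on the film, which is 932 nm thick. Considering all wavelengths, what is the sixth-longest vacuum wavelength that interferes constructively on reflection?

Ray reflecting at the top interface goes from n = 1.47 toward n = 1.52: a half-wave phase shift.
At the lower boundary (n = 1.52 to n = 1.49) the reflected ray undergoes no phase shift.
Net: one phase inversion between the two reflected rays.
So the condition for constructive reflection is 2 n t = (m + ½) λ.
λ = 2 n t / (m + ½). The sixth-longest wavelength is m = 5: λ = 2 × 1.52 × 932 / 5.50 = 515 nm.

515 nm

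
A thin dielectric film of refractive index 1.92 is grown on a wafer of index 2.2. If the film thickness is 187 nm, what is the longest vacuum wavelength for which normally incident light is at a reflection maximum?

718 nm

Ray reflecting at the top interface goes from n = 1.0 toward n = 1.92: a half-wave phase shift.
Ray reflecting at the bottom interface goes from n = 1.92 toward n = 2.2: a half-wave phase shift.
The two reflections carry the same phase change, so no net offset.
So the condition for constructive reflection is 2 n t = m λ.
λ = 2 n t / m. The longest wavelength is m = 1: λ = 2 × 1.92 × 187 / 1.00 = 718 nm.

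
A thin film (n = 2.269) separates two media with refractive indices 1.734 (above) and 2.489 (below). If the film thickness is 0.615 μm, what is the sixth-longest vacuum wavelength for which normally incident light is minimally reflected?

507 nm

At the upper boundary (n = 1.734 to n = 2.269) the reflected ray undergoes a half-wave phase shift.
Ray reflecting at the bottom interface goes from n = 2.269 toward n = 2.489: a half-wave phase shift.
Zero or two π shifts → no net half-wave offset.
For weak reflection here: 2 n t = (m + ½) λ.
λ = 2 n t / (m + ½). The sixth-longest wavelength is m = 5: λ = 2 × 2.269 × 615 / 5.50 = 507 nm.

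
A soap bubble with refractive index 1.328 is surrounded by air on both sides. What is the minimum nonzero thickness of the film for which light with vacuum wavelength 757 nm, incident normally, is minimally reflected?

285 nm

At the upper boundary (n = 1.0 to n = 1.328) the reflected ray undergoes a half-wave phase shift.
Bottom surface (1.328 → 1.0): reflection off a lower-index medium gives no phase shift.
The two reflections differ by half a wavelength.
With one net inversion, destructive interference in reflection requires 2 n t = m λ.
Minimum nonzero at m = 1: t = λ / (2 n) = 757 / (2 × 1.328) = 285 nm.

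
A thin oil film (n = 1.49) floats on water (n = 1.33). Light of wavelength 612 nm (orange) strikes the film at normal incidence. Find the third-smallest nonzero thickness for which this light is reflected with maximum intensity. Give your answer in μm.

0.513 μm

Ray reflecting at the top interface goes from n = 1.0 toward n = 1.49: a half-wave phase shift.
At the lower boundary (n = 1.49 to n = 1.33) the reflected ray undergoes no phase shift.
Exactly one π shift → a net half-wave offset.
So the condition for constructive reflection is 2 n t = (m + ½) λ.
The third-smallest nonzero thickness corresponds to m = 2: t = (m + ½) λ / (2 n) = 2.50 × 612 / (2 × 1.49) = 513 nm.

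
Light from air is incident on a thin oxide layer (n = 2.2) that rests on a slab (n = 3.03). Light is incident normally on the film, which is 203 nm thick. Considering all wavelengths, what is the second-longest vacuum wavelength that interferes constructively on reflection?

At the upper boundary (n = 1.0 to n = 2.2) the reflected ray undergoes a half-wave phase shift.
Bottom surface (2.2 → 3.03): reflection off a higher-index medium gives a half-wave phase shift.
Net: no relative phase inversion (both shifts match).
With no net inversion, constructive interference in reflection requires 2 n t = m λ.
λ = 2 n t / m. The second-longest wavelength is m = 2: λ = 2 × 2.2 × 203 / 2.00 = 447 nm.

447 nm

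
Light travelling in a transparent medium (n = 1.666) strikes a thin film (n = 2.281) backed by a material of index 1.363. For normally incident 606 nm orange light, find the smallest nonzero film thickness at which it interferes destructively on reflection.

133 nm

Top surface (1.666 → 2.281): reflection off a higher-index medium gives a half-wave phase shift.
Bottom surface (2.281 → 1.363): reflection off a lower-index medium gives no phase shift.
Exactly one π shift → a net half-wave offset.
So the condition for destructive reflection is 2 n t = m λ.
Minimum nonzero at m = 1: t = λ / (2 n) = 606 / (2 × 2.281) = 133 nm.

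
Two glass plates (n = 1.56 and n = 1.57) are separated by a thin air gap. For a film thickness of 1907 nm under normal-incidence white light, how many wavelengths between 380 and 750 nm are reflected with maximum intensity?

5

At the upper boundary (n = 1.56 to n = 1.0) the reflected ray undergoes no phase shift.
At the lower boundary (n = 1.0 to n = 1.57) the reflected ray undergoes a half-wave phase shift.
Net: one phase inversion between the two reflected rays.
With one net inversion, constructive interference in reflection requires 2 n t = (m + ½) λ.
λ = 2 n t / (m + ½) = 3814 / (m + ½) nm.
m=4: 848 nm (IR); m=5: 693 nm (visible); m=6: 587 nm (visible); m=7: 509 nm (visible); m=8: 449 nm (visible); m=9: 401 nm (visible); m=10: 363 nm (UV).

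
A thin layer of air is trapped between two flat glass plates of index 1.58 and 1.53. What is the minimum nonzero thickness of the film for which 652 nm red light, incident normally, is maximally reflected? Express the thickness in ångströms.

Top surface (1.58 → 1.0): reflection off a lower-index medium gives no phase shift.
At the lower boundary (n = 1.0 to n = 1.53) the reflected ray undergoes a half-wave phase shift.
Exactly one π shift → a net half-wave offset.
With one net inversion, constructive interference in reflection requires 2 n t = (m + ½) λ.
Minimum at m = 0: t = λ / (4 n) = 652 / (4 × 1.0) = 163 nm.

1630 Å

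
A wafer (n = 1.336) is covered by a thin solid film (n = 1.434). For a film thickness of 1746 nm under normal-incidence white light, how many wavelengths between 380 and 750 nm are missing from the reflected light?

At the upper boundary (n = 1.0 to n = 1.434) the reflected ray undergoes a half-wave phase shift.
At the lower boundary (n = 1.434 to n = 1.336) the reflected ray undergoes no phase shift.
Net: one phase inversion between the two reflected rays.
With one net inversion, destructive interference in reflection requires 2 n t = m λ.
λ = 2 n t / m = 5008 / m nm.
m=6: 835 nm (IR); m=7: 715 nm (visible); m=8: 626 nm (visible); m=9: 556 nm (visible); m=10: 501 nm (visible); m=11: 455 nm (visible); m=12: 417 nm (visible); m=13: 385 nm (visible); m=14: 358 nm (UV).

7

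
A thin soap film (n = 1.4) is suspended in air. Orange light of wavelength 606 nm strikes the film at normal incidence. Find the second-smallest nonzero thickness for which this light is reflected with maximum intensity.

At the upper boundary (n = 1.0 to n = 1.4) the reflected ray undergoes a half-wave phase shift.
Bottom surface (1.4 → 1.0): reflection off a lower-index medium gives no phase shift.
The two reflections differ by half a wavelength.
For maximum reflection here: 2 n t = (m + ½) λ.
The second-smallest nonzero thickness corresponds to m = 1: t = (m + ½) λ / (2 n) = 1.50 × 606 / (2 × 1.4) = 325 nm.

325 nm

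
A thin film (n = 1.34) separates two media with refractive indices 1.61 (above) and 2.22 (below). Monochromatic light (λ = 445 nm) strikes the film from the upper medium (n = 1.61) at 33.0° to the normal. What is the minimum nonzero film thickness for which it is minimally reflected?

220 nm

At the upper boundary (n = 1.61 to n = 1.34) the reflected ray undergoes no phase shift.
Bottom surface (1.34 → 2.22): reflection off a higher-index medium gives a half-wave phase shift.
Net: one phase inversion between the two reflected rays.
With one net inversion, destructive interference in reflection requires 2 n t cos θ_r = m λ.
Snell's law: 1.61 sin 33.0° = 1.34 sin θ_r → sin θ_r = 0.654, cos θ_r = 0.756.
Minimum nonzero at m = 1: t = λ / (2 n cos θ_r) = 445 / (2 × 1.34 × 0.756) = 220 nm.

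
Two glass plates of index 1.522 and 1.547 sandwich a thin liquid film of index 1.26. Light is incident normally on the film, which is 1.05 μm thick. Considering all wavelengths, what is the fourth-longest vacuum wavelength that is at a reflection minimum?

Ray reflecting at the top interface goes from n = 1.522 toward n = 1.26: no phase shift.
At the lower boundary (n = 1.26 to n = 1.547) the reflected ray undergoes a half-wave phase shift.
Exactly one π shift → a net half-wave offset.
So the condition for destructive reflection is 2 n t = m λ.
λ = 2 n t / m. The fourth-longest wavelength is m = 4: λ = 2 × 1.26 × 1050 / 4.00 = 662 nm.

662 nm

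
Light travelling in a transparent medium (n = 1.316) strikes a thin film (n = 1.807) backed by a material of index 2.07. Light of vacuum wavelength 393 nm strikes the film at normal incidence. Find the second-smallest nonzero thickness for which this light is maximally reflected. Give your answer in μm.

Top surface (1.316 → 1.807): reflection off a higher-index medium gives a half-wave phase shift.
Bottom surface (1.807 → 2.07): reflection off a higher-index medium gives a half-wave phase shift.
The two reflections carry the same phase change, so no net offset.
For maximum reflection here: 2 n t = m λ.
The second-smallest nonzero thickness corresponds to m = 2: t = m λ / (2 n) = 2.00 × 393 / (2 × 1.807) = 217 nm.

0.217 μm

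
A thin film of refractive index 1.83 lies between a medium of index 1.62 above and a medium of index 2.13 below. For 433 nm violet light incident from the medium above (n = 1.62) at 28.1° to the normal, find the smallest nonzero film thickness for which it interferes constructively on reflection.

130 nm

Ray reflecting at the top interface goes from n = 1.62 toward n = 1.83: a half-wave phase shift.
Ray reflecting at the bottom interface goes from n = 1.83 toward n = 2.13: a half-wave phase shift.
The two reflections carry the same phase change, so no net offset.
For bright reflection here: 2 n t cos θ_r = m λ.
Snell's law: 1.62 sin 28.1° = 1.83 sin θ_r → sin θ_r = 0.417, cos θ_r = 0.909.
Minimum nonzero at m = 1: t = λ / (2 n cos θ_r) = 433 / (2 × 1.83 × 0.909) = 130 nm.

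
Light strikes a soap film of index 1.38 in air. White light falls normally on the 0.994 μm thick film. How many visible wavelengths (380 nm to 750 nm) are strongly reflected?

3

At the upper boundary (n = 1.0 to n = 1.38) the reflected ray undergoes a half-wave phase shift.
At the lower boundary (n = 1.38 to n = 1.0) the reflected ray undergoes no phase shift.
The two reflections differ by half a wavelength.
For strong reflection here: 2 n t = (m + ½) λ.
λ = 2 n t / (m + ½) = 2743 / (m + ½) nm.
m=3: 784 nm (IR); m=4: 610 nm (visible); m=5: 499 nm (visible); m=6: 422 nm (visible); m=7: 366 nm (UV).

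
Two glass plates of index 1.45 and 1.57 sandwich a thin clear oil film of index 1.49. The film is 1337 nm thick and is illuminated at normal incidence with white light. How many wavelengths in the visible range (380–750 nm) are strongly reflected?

5

Ray reflecting at the top interface goes from n = 1.45 toward n = 1.49: a half-wave phase shift.
Bottom surface (1.49 → 1.57): reflection off a higher-index medium gives a half-wave phase shift.
The two reflections carry the same phase change, so no net offset.
So the condition for constructive reflection is 2 n t = m λ.
λ = 2 n t / m = 3984 / m nm.
m=5: 797 nm (IR); m=6: 664 nm (visible); m=7: 569 nm (visible); m=8: 498 nm (visible); m=9: 443 nm (visible); m=10: 398 nm (visible); m=11: 362 nm (UV).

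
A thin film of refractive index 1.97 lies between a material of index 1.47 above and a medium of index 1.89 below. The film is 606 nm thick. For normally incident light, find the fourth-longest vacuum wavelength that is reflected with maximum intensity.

Ray reflecting at the top interface goes from n = 1.47 toward n = 1.97: a half-wave phase shift.
Bottom surface (1.97 → 1.89): reflection off a lower-index medium gives no phase shift.
Net: one phase inversion between the two reflected rays.
For maximum reflection here: 2 n t = (m + ½) λ.
λ = 2 n t / (m + ½). The fourth-longest wavelength is m = 3: λ = 2 × 1.97 × 606 / 3.50 = 682 nm.

682 nm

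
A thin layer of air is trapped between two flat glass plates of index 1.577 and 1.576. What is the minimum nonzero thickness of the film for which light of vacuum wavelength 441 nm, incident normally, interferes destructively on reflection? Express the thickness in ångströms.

Top surface (1.577 → 1.0): reflection off a lower-index medium gives no phase shift.
At the lower boundary (n = 1.0 to n = 1.576) the reflected ray undergoes a half-wave phase shift.
Exactly one π shift → a net half-wave offset.
For minimum reflection here: 2 n t = m λ.
Minimum nonzero at m = 1: t = λ / (2 n) = 441 / (2 × 1.0) = 221 nm.

2205 Å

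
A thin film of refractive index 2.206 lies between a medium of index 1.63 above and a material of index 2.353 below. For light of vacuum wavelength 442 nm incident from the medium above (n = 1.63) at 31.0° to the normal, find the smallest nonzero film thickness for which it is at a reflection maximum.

At the upper boundary (n = 1.63 to n = 2.206) the reflected ray undergoes a half-wave phase shift.
At the lower boundary (n = 2.206 to n = 2.353) the reflected ray undergoes a half-wave phase shift.
Zero or two π shifts → no net half-wave offset.
For strong reflection here: 2 n t cos θ_r = m λ.
Snell's law: 1.63 sin 31.0° = 2.206 sin θ_r → sin θ_r = 0.381, cos θ_r = 0.925.
Minimum nonzero at m = 1: t = λ / (2 n cos θ_r) = 442 / (2 × 2.206 × 0.925) = 108 nm.

108 nm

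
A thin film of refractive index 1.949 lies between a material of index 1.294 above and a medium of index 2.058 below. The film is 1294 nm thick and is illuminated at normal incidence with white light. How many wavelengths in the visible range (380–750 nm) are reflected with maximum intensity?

Top surface (1.294 → 1.949): reflection off a higher-index medium gives a half-wave phase shift.
Ray reflecting at the bottom interface goes from n = 1.949 toward n = 2.058: a half-wave phase shift.
Net: no relative phase inversion (both shifts match).
For bright reflection here: 2 n t = m λ.
λ = 2 n t / m = 5044 / m nm.
m=6: 841 nm (IR); m=7: 721 nm (visible); m=8: 631 nm (visible); m=9: 560 nm (visible); m=10: 504 nm (visible); m=11: 459 nm (visible); m=12: 420 nm (visible); m=13: 388 nm (visible); m=14: 360 nm (UV).

7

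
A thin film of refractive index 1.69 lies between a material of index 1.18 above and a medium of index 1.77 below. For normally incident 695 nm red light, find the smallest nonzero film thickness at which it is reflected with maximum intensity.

At the upper boundary (n = 1.18 to n = 1.69) the reflected ray undergoes a half-wave phase shift.
Bottom surface (1.69 → 1.77): reflection off a higher-index medium gives a half-wave phase shift.
Zero or two π shifts → no net half-wave offset.
So the condition for constructive reflection is 2 n t = m λ.
Minimum nonzero at m = 1: t = λ / (2 n) = 695 / (2 × 1.69) = 206 nm.

206 nm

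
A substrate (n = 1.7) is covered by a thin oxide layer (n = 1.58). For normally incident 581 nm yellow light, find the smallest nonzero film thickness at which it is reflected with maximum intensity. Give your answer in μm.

0.184 μm

Top surface (1.0 → 1.58): reflection off a higher-index medium gives a half-wave phase shift.
Ray reflecting at the bottom interface goes from n = 1.58 toward n = 1.7: a half-wave phase shift.
The two reflections carry the same phase change, so no net offset.
With no net inversion, constructive interference in reflection requires 2 n t = m λ.
Minimum nonzero at m = 1: t = λ / (2 n) = 581 / (2 × 1.58) = 184 nm.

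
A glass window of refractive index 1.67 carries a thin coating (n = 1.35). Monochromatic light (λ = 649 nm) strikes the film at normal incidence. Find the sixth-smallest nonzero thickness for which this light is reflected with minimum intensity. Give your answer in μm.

1.32 μm

Ray reflecting at the top interface goes from n = 1.0 toward n = 1.35: a half-wave phase shift.
Ray reflecting at the bottom interface goes from n = 1.35 toward n = 1.67: a half-wave phase shift.
The two reflections carry the same phase change, so no net offset.
So the condition for destructive reflection is 2 n t = (m + ½) λ.
The sixth-smallest nonzero thickness corresponds to m = 5: t = (m + ½) λ / (2 n) = 5.50 × 649 / (2 × 1.35) = 1322 nm.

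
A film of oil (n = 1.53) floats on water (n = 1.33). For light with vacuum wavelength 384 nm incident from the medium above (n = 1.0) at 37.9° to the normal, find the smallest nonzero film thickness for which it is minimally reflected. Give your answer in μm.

0.137 μm

At the upper boundary (n = 1.0 to n = 1.53) the reflected ray undergoes a half-wave phase shift.
Ray reflecting at the bottom interface goes from n = 1.53 toward n = 1.33: no phase shift.
Exactly one π shift → a net half-wave offset.
So the condition for destructive reflection is 2 n t cos θ_r = m λ.
Snell's law: 1.0 sin 37.9° = 1.53 sin θ_r → sin θ_r = 0.401, cos θ_r = 0.916.
Minimum nonzero at m = 1: t = λ / (2 n cos θ_r) = 384 / (2 × 1.53 × 0.916) = 137 nm.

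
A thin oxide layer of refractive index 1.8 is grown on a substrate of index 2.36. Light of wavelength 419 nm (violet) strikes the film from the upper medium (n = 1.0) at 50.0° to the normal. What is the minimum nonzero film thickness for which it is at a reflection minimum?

Top surface (1.0 → 1.8): reflection off a higher-index medium gives a half-wave phase shift.
At the lower boundary (n = 1.8 to n = 2.36) the reflected ray undergoes a half-wave phase shift.
The two reflections carry the same phase change, so no net offset.
So the condition for destructive reflection is 2 n t cos θ_r = (m + ½) λ.
Snell's law: 1.0 sin 50.0° = 1.8 sin θ_r → sin θ_r = 0.426, cos θ_r = 0.905.
Minimum at m = 0: t = λ / (4 n cos θ_r) = 419 / (4 × 1.8 × 0.905) = 64.3 nm.

64.3 nm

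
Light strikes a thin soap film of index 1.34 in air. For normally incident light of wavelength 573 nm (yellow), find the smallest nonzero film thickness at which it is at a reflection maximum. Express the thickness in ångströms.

Top surface (1.0 → 1.34): reflection off a higher-index medium gives a half-wave phase shift.
Ray reflecting at the bottom interface goes from n = 1.34 toward n = 1.0: no phase shift.
Exactly one π shift → a net half-wave offset.
So the condition for constructive reflection is 2 n t = (m + ½) λ.
Minimum at m = 0: t = λ / (4 n) = 573 / (4 × 1.34) = 107 nm.

1069 Å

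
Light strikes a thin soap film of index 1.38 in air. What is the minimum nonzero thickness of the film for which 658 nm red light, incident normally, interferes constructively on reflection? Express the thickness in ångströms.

Ray reflecting at the top interface goes from n = 1.0 toward n = 1.38: a half-wave phase shift.
Bottom surface (1.38 → 1.0): reflection off a lower-index medium gives no phase shift.
The two reflections differ by half a wavelength.
For bright reflection here: 2 n t = (m + ½) λ.
Minimum at m = 0: t = λ / (4 n) = 658 / (4 × 1.38) = 119 nm.

1192 Å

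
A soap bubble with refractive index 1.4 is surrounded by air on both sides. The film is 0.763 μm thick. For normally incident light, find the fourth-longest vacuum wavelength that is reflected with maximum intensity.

610 nm

Top surface (1.0 → 1.4): reflection off a higher-index medium gives a half-wave phase shift.
Bottom surface (1.4 → 1.0): reflection off a lower-index medium gives no phase shift.
Exactly one π shift → a net half-wave offset.
So the condition for constructive reflection is 2 n t = (m + ½) λ.
λ = 2 n t / (m + ½). The fourth-longest wavelength is m = 3: λ = 2 × 1.4 × 763 / 3.50 = 610 nm.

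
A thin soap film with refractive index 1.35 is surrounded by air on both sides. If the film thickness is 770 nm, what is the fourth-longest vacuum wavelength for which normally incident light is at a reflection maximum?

Top surface (1.0 → 1.35): reflection off a higher-index medium gives a half-wave phase shift.
Bottom surface (1.35 → 1.0): reflection off a lower-index medium gives no phase shift.
Exactly one π shift → a net half-wave offset.
So the condition for constructive reflection is 2 n t = (m + ½) λ.
λ = 2 n t / (m + ½). The fourth-longest wavelength is m = 3: λ = 2 × 1.35 × 770 / 3.50 = 594 nm.

594 nm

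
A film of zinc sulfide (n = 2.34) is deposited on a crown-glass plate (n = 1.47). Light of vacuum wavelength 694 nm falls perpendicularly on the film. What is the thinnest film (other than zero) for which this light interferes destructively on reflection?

148 nm

Ray reflecting at the top interface goes from n = 1.0 toward n = 2.34: a half-wave phase shift.
Ray reflecting at the bottom interface goes from n = 2.34 toward n = 1.47: no phase shift.
Net: one phase inversion between the two reflected rays.
For minimum reflection here: 2 n t = m λ.
Minimum nonzero at m = 1: t = λ / (2 n) = 694 / (2 × 2.34) = 148 nm.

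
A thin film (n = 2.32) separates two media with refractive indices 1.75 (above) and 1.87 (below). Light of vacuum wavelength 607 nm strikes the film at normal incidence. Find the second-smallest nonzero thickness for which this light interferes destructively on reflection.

At the upper boundary (n = 1.75 to n = 2.32) the reflected ray undergoes a half-wave phase shift.
Ray reflecting at the bottom interface goes from n = 2.32 toward n = 1.87: no phase shift.
Net: one phase inversion between the two reflected rays.
With one net inversion, destructive interference in reflection requires 2 n t = m λ.
The second-smallest nonzero thickness corresponds to m = 2: t = m λ / (2 n) = 2.00 × 607 / (2 × 2.32) = 262 nm.

262 nm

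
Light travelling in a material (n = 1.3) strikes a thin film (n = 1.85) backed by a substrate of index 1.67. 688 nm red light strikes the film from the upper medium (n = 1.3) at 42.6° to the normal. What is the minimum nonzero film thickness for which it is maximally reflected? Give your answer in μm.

0.106 μm

Top surface (1.3 → 1.85): reflection off a higher-index medium gives a half-wave phase shift.
Ray reflecting at the bottom interface goes from n = 1.85 toward n = 1.67: no phase shift.
The two reflections differ by half a wavelength.
For maximum reflection here: 2 n t cos θ_r = (m + ½) λ.
Snell's law: 1.3 sin 42.6° = 1.85 sin θ_r → sin θ_r = 0.476, cos θ_r = 0.880.
Minimum at m = 0: t = λ / (4 n cos θ_r) = 688 / (4 × 1.85 × 0.880) = 106 nm.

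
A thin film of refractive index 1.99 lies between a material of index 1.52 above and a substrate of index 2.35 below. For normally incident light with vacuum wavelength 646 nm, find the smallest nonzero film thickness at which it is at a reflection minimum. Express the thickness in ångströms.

Top surface (1.52 → 1.99): reflection off a higher-index medium gives a half-wave phase shift.
Ray reflecting at the bottom interface goes from n = 1.99 toward n = 2.35: a half-wave phase shift.
Net: no relative phase inversion (both shifts match).
With no net inversion, destructive interference in reflection requires 2 n t = (m + ½) λ.
Minimum at m = 0: t = λ / (4 n) = 646 / (4 × 1.99) = 81.2 nm.

812 Å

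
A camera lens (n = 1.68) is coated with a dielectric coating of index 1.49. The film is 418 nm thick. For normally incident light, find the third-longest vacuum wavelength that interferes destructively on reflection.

498 nm

Top surface (1.0 → 1.49): reflection off a higher-index medium gives a half-wave phase shift.
At the lower boundary (n = 1.49 to n = 1.68) the reflected ray undergoes a half-wave phase shift.
Net: no relative phase inversion (both shifts match).
For minimum reflection here: 2 n t = (m + ½) λ.
λ = 2 n t / (m + ½). The third-longest wavelength is m = 2: λ = 2 × 1.49 × 418 / 2.50 = 498 nm.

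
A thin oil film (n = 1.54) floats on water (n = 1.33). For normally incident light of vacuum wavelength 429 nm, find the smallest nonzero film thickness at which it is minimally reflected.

Top surface (1.0 → 1.54): reflection off a higher-index medium gives a half-wave phase shift.
Ray reflecting at the bottom interface goes from n = 1.54 toward n = 1.33: no phase shift.
The two reflections differ by half a wavelength.
For dark reflection here: 2 n t = m λ.
Minimum nonzero at m = 1: t = λ / (2 n) = 429 / (2 × 1.54) = 139 nm.

139 nm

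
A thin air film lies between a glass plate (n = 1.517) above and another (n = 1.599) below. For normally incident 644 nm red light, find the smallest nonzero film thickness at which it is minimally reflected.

322 nm

Ray reflecting at the top interface goes from n = 1.517 toward n = 1.0: no phase shift.
At the lower boundary (n = 1.0 to n = 1.599) the reflected ray undergoes a half-wave phase shift.
Exactly one π shift → a net half-wave offset.
With one net inversion, destructive interference in reflection requires 2 n t = m λ.
Minimum nonzero at m = 1: t = λ / (2 n) = 644 / (2 × 1.0) = 322 nm.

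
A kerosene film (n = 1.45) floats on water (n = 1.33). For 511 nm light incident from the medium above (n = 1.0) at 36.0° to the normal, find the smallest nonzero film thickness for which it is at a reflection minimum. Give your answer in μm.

0.193 μm

Ray reflecting at the top interface goes from n = 1.0 toward n = 1.45: a half-wave phase shift.
At the lower boundary (n = 1.45 to n = 1.33) the reflected ray undergoes no phase shift.
Exactly one π shift → a net half-wave offset.
For weak reflection here: 2 n t cos θ_r = m λ.
Snell's law: 1.0 sin 36.0° = 1.45 sin θ_r → sin θ_r = 0.405, cos θ_r = 0.914.
Minimum nonzero at m = 1: t = λ / (2 n cos θ_r) = 511 / (2 × 1.45 × 0.914) = 193 nm.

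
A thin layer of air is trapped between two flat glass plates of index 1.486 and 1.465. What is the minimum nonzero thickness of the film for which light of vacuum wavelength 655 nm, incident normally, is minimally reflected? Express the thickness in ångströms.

3275 Å

At the upper boundary (n = 1.486 to n = 1.0) the reflected ray undergoes no phase shift.
At the lower boundary (n = 1.0 to n = 1.465) the reflected ray undergoes a half-wave phase shift.
Net: one phase inversion between the two reflected rays.
With one net inversion, destructive interference in reflection requires 2 n t = m λ.
Minimum nonzero at m = 1: t = λ / (2 n) = 655 / (2 × 1.0) = 328 nm.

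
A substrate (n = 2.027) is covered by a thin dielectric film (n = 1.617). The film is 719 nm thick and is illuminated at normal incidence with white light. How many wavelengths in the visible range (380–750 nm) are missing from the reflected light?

Top surface (1.0 → 1.617): reflection off a higher-index medium gives a half-wave phase shift.
At the lower boundary (n = 1.617 to n = 2.027) the reflected ray undergoes a half-wave phase shift.
Net: no relative phase inversion (both shifts match).
For dark reflection here: 2 n t = (m + ½) λ.
λ = 2 n t / (m + ½) = 2325 / (m + ½) nm.
m=2: 930 nm (IR); m=3: 664 nm (visible); m=4: 517 nm (visible); m=5: 423 nm (visible); m=6: 358 nm (UV).

3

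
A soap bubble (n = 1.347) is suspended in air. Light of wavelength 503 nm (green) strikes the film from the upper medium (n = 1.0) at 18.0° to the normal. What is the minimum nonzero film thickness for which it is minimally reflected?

192 nm

Top surface (1.0 → 1.347): reflection off a higher-index medium gives a half-wave phase shift.
Bottom surface (1.347 → 1.0): reflection off a lower-index medium gives no phase shift.
Net: one phase inversion between the two reflected rays.
For dark reflection here: 2 n t cos θ_r = m λ.
Snell's law: 1.0 sin 18.0° = 1.347 sin θ_r → sin θ_r = 0.229, cos θ_r = 0.973.
Minimum nonzero at m = 1: t = λ / (2 n cos θ_r) = 503 / (2 × 1.347 × 0.973) = 192 nm.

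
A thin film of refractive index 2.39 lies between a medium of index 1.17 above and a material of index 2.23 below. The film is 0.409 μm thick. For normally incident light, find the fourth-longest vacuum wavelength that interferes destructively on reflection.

489 nm

At the upper boundary (n = 1.17 to n = 2.39) the reflected ray undergoes a half-wave phase shift.
At the lower boundary (n = 2.39 to n = 2.23) the reflected ray undergoes no phase shift.
Exactly one π shift → a net half-wave offset.
For minimum reflection here: 2 n t = m λ.
λ = 2 n t / m. The fourth-longest wavelength is m = 4: λ = 2 × 2.39 × 409 / 4.00 = 489 nm.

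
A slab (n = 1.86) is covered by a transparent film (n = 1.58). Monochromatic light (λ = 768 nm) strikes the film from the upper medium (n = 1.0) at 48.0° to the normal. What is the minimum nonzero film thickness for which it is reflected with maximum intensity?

Ray reflecting at the top interface goes from n = 1.0 toward n = 1.58: a half-wave phase shift.
Ray reflecting at the bottom interface goes from n = 1.58 toward n = 1.86: a half-wave phase shift.
Zero or two π shifts → no net half-wave offset.
So the condition for constructive reflection is 2 n t cos θ_r = m λ.
Snell's law: 1.0 sin 48.0° = 1.58 sin θ_r → sin θ_r = 0.470, cos θ_r = 0.882.
Minimum nonzero at m = 1: t = λ / (2 n cos θ_r) = 768 / (2 × 1.58 × 0.882) = 275 nm.

275 nm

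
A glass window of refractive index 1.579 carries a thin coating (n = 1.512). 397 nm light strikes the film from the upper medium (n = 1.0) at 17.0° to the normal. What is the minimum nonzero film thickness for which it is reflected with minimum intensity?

66.9 nm

Top surface (1.0 → 1.512): reflection off a higher-index medium gives a half-wave phase shift.
At the lower boundary (n = 1.512 to n = 1.579) the reflected ray undergoes a half-wave phase shift.
Net: no relative phase inversion (both shifts match).
With no net inversion, destructive interference in reflection requires 2 n t cos θ_r = (m + ½) λ.
Snell's law: 1.0 sin 17.0° = 1.512 sin θ_r → sin θ_r = 0.193, cos θ_r = 0.981.
Minimum at m = 0: t = λ / (4 n cos θ_r) = 397 / (4 × 1.512 × 0.981) = 66.9 nm.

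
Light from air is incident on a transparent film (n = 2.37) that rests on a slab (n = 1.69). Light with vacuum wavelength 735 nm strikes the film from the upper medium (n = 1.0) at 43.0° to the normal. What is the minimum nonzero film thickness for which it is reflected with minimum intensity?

Ray reflecting at the top interface goes from n = 1.0 toward n = 2.37: a half-wave phase shift.
Bottom surface (2.37 → 1.69): reflection off a lower-index medium gives no phase shift.
The two reflections differ by half a wavelength.
So the condition for destructive reflection is 2 n t cos θ_r = m λ.
Snell's law: 1.0 sin 43.0° = 2.37 sin θ_r → sin θ_r = 0.288, cos θ_r = 0.958.
Minimum nonzero at m = 1: t = λ / (2 n cos θ_r) = 735 / (2 × 2.37 × 0.958) = 162 nm.

162 nm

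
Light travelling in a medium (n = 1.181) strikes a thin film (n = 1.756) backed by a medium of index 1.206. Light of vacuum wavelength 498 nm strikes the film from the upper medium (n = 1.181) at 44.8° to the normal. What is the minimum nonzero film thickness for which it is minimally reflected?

At the upper boundary (n = 1.181 to n = 1.756) the reflected ray undergoes a half-wave phase shift.
At the lower boundary (n = 1.756 to n = 1.206) the reflected ray undergoes no phase shift.
The two reflections differ by half a wavelength.
So the condition for destructive reflection is 2 n t cos θ_r = m λ.
Snell's law: 1.181 sin 44.8° = 1.756 sin θ_r → sin θ_r = 0.474, cos θ_r = 0.881.
Minimum nonzero at m = 1: t = λ / (2 n cos θ_r) = 498 / (2 × 1.756 × 0.881) = 161 nm.

161 nm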